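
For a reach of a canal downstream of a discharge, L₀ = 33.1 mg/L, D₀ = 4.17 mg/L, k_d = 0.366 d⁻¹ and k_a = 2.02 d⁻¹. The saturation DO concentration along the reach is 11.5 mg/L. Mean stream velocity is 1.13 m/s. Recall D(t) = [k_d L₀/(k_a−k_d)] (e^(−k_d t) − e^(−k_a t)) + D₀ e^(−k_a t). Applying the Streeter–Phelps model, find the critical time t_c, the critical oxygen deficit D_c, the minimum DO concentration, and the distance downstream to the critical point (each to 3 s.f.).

t_c ≈ 0.523 d; D_c ≈ 4.95 mg/L; min DO ≈ 6.55 mg/L; x_c ≈ 51.1 km

t_c = [1/(k_a−k_d)] ln[(k_a/k_d)(1 − D₀(k_a−k_d)/(k_d L₀))]
= [1/(2.02−0.366)] ln[(2.02/0.366)(1 − 4.17×1.654/(0.366×33.1))]
= (1/1.654) ln[5.519 × 0.4307] = 0.6046 × ln(2.377) = 0.6046 × 0.8658 = 0.5235 d.
D_c = (k_d/k_a) L₀ e^(−k_d t_c) = (0.366/2.02) × 33.1 × e^(−0.366×0.5235) = 0.1812 × 33.1 × 0.8256 = 4.952 mg/L.
Minimum DO = C_s − D_c = 11.5 − 4.952 = 6.548 mg/L.
x_c = v t_c = 1.13 m/s × 0.5235 d × 86400 s/d = 51110 m ≈ 51.1 km.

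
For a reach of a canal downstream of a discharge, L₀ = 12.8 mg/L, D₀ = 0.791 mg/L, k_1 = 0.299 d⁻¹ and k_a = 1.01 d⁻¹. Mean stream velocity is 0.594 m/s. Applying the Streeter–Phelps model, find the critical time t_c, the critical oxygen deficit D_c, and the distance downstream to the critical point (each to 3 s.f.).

t_c ≈ 1.49 d; D_c ≈ 2.43 mg/L; x_c ≈ 76.4 km

At the critical point dD/dt = 0, so k_1 L₀ e^(−k_1 t) = k_a D. Substituting D(t) from the Streeter–Phelps equation and solving for t gives
t_c = ln[(k_a/k_1)(1 − D₀(k_a−k_1)/(k_1 L₀))] / (k_a−k_1).
Here k_a−k_1 = 0.7110 d⁻¹ and 1 − D₀(k_a−k_1)/(k_1 L₀) = 1 − 0.791×0.7110/(0.299×12.8) = 0.8531, so
t_c = ln(3.378 × 0.8531) / 0.7110 = 1.058 / 0.7110 = 1.489 d.
D_c = (k_1/k_a) L₀ e^(−k_1 t_c) = (0.299/1.01) × 12.8 × e^(−0.299×1.489) = 0.2960 × 12.8 × 0.6408 = 2.428 mg/L.
x_c = v t_c = 0.594 m/s × 1.489 d × 86400 s/d = 76390 m ≈ 76.4 km.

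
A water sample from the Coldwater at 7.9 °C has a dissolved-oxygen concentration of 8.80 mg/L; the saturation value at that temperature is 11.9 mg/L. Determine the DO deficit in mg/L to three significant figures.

D = C_s − C = 11.9 − 8.80 = 3.10 mg/L.

D ≈ 3.10 mg/L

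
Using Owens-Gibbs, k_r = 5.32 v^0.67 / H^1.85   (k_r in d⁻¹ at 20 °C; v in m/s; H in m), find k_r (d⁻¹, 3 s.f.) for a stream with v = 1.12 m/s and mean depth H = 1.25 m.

k_r = 5.32 × 1.12^0.67 / 1.25^1.85 = 5.32 × 1.079 / 1.511 = 3.798 d⁻¹.

k_r ≈ 3.80 d⁻¹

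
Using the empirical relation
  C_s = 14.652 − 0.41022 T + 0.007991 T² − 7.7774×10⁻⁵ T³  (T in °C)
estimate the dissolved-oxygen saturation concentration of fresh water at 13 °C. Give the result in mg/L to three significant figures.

C_s = 14.652 − 0.41022×13 + 0.007991×13² − 7.7774×10⁻⁵×13³ = 10.50 mg/L.

C_s ≈ 10.5 mg/L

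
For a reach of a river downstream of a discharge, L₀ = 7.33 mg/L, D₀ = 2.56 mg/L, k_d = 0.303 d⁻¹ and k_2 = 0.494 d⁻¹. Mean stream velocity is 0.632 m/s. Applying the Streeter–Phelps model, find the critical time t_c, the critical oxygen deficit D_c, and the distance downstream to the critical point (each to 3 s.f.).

t_c ≈ 1.26 d; D_c ≈ 3.07 mg/L; x_c ≈ 68.7 km

With k_2/k_d = 1.630 and 1 − D₀(k_2−k_d)/(k_d L₀) = 0.7798,
t_c = ln(1.630 × 0.7798) / (0.494 − 0.303) = ln(1.271) / 0.1910 = 0.2401/0.1910 = 1.257 d.
L(t_c) = L₀ e^(−k_d t_c) = 7.33 × 0.6832 = 5.008 mg/L, and at the critical point k_2 D_c = k_d L, so D_c = (0.303/0.494) × 5.008 = 3.072 mg/L.
x_c = v t_c = 0.632 m/s × 1.257 d × 86400 s/d = 68650 m ≈ 68.7 km.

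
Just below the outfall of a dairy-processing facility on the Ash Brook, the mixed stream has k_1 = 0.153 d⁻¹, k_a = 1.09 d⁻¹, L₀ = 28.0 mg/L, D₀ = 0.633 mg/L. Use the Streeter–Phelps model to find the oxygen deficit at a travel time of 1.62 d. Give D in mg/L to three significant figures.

k_1 L₀/(k_a−k_1) = 0.153×28.0/(1.09−0.153) = 4.284/0.9370 = 4.572 mg/L.
e^(−k_1 t) = e^(−0.153×1.620) = 0.7805; e^(−k_a t) = e^(−1.09×1.620) = 0.1710.
D = 4.572 × (0.7805 − 0.1710) + 0.633 × 0.1710 = 2.786 + 0.1083 = 2.895 mg/L.

D ≈ 2.89 mg/L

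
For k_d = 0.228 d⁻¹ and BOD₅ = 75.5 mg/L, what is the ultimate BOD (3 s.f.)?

L₀ ≈ 111 mg/L

BOD₅ = L₀(1 − e^(−5k_d)) ⇒ L₀ = BOD₅ / (1 − e^(−5×0.228))
= 75.5 / (1 − 0.3198) = 75.5 / 0.6802 = 111.0 mg/L.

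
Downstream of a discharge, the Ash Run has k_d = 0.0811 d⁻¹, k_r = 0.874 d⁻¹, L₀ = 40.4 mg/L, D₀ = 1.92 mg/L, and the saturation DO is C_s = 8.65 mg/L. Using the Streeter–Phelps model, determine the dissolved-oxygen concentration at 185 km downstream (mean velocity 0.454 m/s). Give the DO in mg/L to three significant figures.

Travel time t = x/v = 185 km / (0.454 m/s) = 185000 m / 0.454 m/s = 407500 s = 4.716 d.
k_d L₀/(k_r−k_d) = 0.0811×40.4/(0.874−0.0811) = 3.276/0.7929 = 4.132 mg/L.
e^(−k_d t) = e^(−0.0811×4.716) = 0.6822; e^(−k_r t) = e^(−0.874×4.716) = 0.01621.
D = 4.132 × (0.6822 − 0.01621) + 1.92 × 0.01621 = 2.752 + 0.03113 = 2.783 mg/L.
DO = C_s − D = 8.65 − 2.783 = 5.867 mg/L.

DO ≈ 5.87 mg/L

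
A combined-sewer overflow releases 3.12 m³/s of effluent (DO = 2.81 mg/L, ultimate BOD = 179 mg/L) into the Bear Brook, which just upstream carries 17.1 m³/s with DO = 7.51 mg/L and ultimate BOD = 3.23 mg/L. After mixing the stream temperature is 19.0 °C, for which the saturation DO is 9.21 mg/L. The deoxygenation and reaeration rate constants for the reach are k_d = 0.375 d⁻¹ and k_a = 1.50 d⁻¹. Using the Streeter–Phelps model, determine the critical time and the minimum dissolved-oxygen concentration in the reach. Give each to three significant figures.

Mixed DO = (17.1×7.51 + 3.12×2.81)/(17.1+3.12) = 137.2/20.22 = 6.785 mg/L.
Mixed L₀ = (17.1×3.23 + 3.12×179)/(20.22) = 613.7/20.22 = 30.35 mg/L.
Initial deficit D₀ = C_s − DO₀ = 9.21 − 6.785 = 2.425 mg/L.
t_c = (1/1.125) ln[(1.50/0.375)(1 − 2.425×1.125/(0.375×30.35))] = 0.8889 × ln(3.041) = 0.9887 d.
D_c = (0.375/1.50) × 30.35 × e^(−0.375×0.9887) = 0.2500 × 30.35 × 0.6902 = 5.237 mg/L.
Minimum DO = 9.21 − 5.237 = 3.973 mg/L.

t_c ≈ 0.989 d; minimum DO ≈ 3.97 mg/L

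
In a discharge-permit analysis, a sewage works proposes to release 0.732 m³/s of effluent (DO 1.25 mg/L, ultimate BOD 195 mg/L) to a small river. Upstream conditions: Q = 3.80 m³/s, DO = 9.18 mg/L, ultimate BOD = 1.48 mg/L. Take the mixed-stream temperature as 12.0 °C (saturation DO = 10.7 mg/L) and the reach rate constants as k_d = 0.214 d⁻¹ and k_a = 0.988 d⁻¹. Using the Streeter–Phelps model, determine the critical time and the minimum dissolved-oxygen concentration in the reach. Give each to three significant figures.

t_c ≈ 1.50 d; minimum DO ≈ 5.55 mg/L

Mixed DO = (3.80×9.18 + 0.732×1.25)/(3.80+0.732) = 35.80/4.532 = 7.899 mg/L.
Mixed L₀ = (3.80×1.48 + 0.732×195)/(4.532) = 148.4/4.532 = 32.74 mg/L.
Initial deficit D₀ = C_s − DO₀ = 10.7 − 7.899 = 2.801 mg/L.
t_c = (1/0.7740) ln[(0.988/0.214)(1 − 2.801×0.7740/(0.214×32.74))] = 1.292 × ln(3.188) = 1.498 d.
D_c = (0.214/0.988) × 32.74 × e^(−0.214×1.498) = 0.2166 × 32.74 × 0.7257 = 5.146 mg/L.
Minimum DO = 10.7 − 5.146 = 5.554 mg/L.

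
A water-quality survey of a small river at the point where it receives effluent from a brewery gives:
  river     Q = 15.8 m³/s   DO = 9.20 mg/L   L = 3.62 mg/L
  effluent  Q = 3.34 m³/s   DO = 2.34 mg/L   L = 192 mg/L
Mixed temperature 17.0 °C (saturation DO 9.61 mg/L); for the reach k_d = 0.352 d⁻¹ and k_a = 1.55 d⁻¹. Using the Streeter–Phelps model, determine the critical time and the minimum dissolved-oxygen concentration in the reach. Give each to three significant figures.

t_c ≈ 1.10 d; minimum DO ≈ 3.99 mg/L

Mixed DO = (15.8×9.20 + 3.34×2.34)/(15.8+3.34) = 153.2/19.14 = 8.003 mg/L.
Mixed L₀ = (15.8×3.62 + 3.34×192)/(19.14) = 698.5/19.14 = 36.49 mg/L.
Initial deficit D₀ = C_s − DO₀ = 9.61 − 8.003 = 1.607 mg/L.
t_c = (1/1.198) ln[(1.55/0.352)(1 − 1.607×1.198/(0.352×36.49))] = 0.8347 × ln(3.743) = 1.102 d.
D_c = (0.352/1.55) × 36.49 × e^(−0.352×1.102) = 0.2271 × 36.49 × 0.6785 = 5.623 mg/L.
Minimum DO = 9.61 − 5.623 = 3.987 mg/L.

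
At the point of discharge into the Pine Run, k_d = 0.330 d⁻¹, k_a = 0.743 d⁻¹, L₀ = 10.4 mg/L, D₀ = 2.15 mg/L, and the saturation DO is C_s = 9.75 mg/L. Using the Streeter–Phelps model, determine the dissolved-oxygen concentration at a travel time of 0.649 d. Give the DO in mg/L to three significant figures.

DO ≈ 6.85 mg/L

k_d L₀/(k_a−k_d) = 0.330×10.4/(0.743−0.330) = 3.432/0.4130 = 8.310 mg/L.
e^(−k_d t) = e^(−0.330×0.6490) = 0.8072; e^(−k_a t) = e^(−0.743×0.6490) = 0.6174.
D = 8.310 × (0.8072 − 0.6174) + 2.15 × 0.6174 = 1.577 + 1.327 = 2.905 mg/L.
DO = C_s − D = 9.75 − 2.905 = 6.845 mg/L.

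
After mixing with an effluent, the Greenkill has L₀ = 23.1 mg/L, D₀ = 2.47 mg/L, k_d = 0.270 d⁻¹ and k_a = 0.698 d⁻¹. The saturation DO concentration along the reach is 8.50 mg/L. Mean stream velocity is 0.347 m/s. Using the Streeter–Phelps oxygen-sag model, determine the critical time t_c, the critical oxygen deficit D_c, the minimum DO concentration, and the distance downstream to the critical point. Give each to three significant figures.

t_c ≈ 1.79 d; D_c ≈ 5.52 mg/L; min DO ≈ 2.98 mg/L; x_c ≈ 53.5 km

With k_a/k_d = 2.585 and 1 − D₀(k_a−k_d)/(k_d L₀) = 0.8305,
t_c = ln(2.585 × 0.8305) / (0.698 − 0.270) = ln(2.147) / 0.4280 = 0.7641/0.4280 = 1.785 d.
D_c = (k_d/k_a) L₀ e^(−k_d t_c) = (0.270/0.698) × 23.1 × e^(−0.270×1.785) = 0.3868 × 23.1 × 0.6175 = 5.518 mg/L.
Minimum DO = C_s − D_c = 8.50 − 5.518 = 2.982 mg/L.
x_c = v t_c = 0.347 m/s × 1.785 d × 86400 s/d = 53520 m ≈ 53.5 km.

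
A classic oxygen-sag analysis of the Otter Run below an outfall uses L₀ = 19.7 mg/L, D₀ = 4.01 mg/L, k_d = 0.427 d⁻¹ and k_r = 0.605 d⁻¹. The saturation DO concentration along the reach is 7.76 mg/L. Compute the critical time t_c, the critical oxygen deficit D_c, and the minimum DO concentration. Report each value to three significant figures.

t_c ≈ 1.46 d; D_c ≈ 7.46 mg/L; min DO ≈ 0.304 mg/L

t_c = [1/(k_r−k_d)] ln[(k_r/k_d)(1 − D₀(k_r−k_d)/(k_d L₀))]
= [1/(0.605−0.427)] ln[(0.605/0.427)(1 − 4.01×0.1780/(0.427×19.7))]
= (1/0.1780) ln[1.417 × 0.9151] = 5.618 × ln(1.297) = 5.618 × 0.2598 = 1.459 d.
L(t_c) = L₀ e^(−k_d t_c) = 19.7 × 0.5362 = 10.56 mg/L, and at the critical point k_r D_c = k_d L, so D_c = (0.427/0.605) × 10.56 = 7.456 mg/L.
Minimum DO = C_s − D_c = 7.76 − 7.456 = 0.3041 mg/L.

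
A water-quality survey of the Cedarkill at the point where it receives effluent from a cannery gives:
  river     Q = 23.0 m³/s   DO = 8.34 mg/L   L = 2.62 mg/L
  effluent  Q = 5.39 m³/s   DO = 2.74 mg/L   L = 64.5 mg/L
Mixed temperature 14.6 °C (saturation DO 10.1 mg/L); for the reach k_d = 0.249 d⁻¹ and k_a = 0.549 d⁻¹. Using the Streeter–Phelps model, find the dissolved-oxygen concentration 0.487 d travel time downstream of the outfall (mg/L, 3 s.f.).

Mixed DO = (23.0×8.34 + 5.39×2.74)/(23.0+5.39) = 206.6/28.39 = 7.277 mg/L.
Mixed L₀ = (23.0×2.62 + 5.39×64.5)/(28.39) = 407.9/28.39 = 14.37 mg/L.
Initial deficit D₀ = C_s − DO₀ = 10.1 − 7.277 = 2.823 mg/L.
D(0.487) = [0.249×14.37/(0.549−0.249)](e^(−0.249×0.487) − e^(−0.549×0.487)) + 2.823 e^(−0.549×0.487)
= 11.93 × (0.8858 − 0.7654) + 2.823 × 0.7654 = 3.597 mg/L.
DO = 10.1 − 3.597 = 6.503 mg/L.

DO ≈ 6.50 mg/L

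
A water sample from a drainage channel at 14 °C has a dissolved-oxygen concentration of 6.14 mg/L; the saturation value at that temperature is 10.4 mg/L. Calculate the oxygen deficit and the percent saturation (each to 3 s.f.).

D ≈ 4.26 mg/L; 59.0 % saturation

D = C_s − C = 10.4 − 6.14 = 4.26 mg/L.
% saturation = 6.14/10.4 × 100 = 59.0 %.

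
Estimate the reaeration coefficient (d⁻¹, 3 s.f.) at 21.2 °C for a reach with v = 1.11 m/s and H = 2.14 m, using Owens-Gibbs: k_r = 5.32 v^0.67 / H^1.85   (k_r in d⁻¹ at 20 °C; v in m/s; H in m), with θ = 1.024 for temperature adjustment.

k_r(20) = 5.32 × 1.11^0.67 / 2.14^1.85 = 5.32 × 1.072 / 4.086 = 1.396 d⁻¹.
k_r(21.2) = 1.396 × 1.024^(21.2−20) = 1.396 × 1.029 = 1.437 d⁻¹.

k_r ≈ 1.44 d⁻¹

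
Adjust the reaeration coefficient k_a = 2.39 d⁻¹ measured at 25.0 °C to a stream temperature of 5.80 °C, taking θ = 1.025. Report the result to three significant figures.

k_a ≈ 1.49 d⁻¹

k_a(T₂) = k_a(T₁) · θ^(T₂−T₁) = 2.39 × 1.025^(5.80−25.0)
= 2.39 × 1.025^-19.2 = 2.39 × 0.6224 = 1.488 d⁻¹.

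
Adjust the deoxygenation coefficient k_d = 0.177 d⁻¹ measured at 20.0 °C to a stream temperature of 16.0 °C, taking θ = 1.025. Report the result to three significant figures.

k_d(T₂) = k_d(T₁) · θ^(T₂−T₁) = 0.177 × 1.025^(16.0−20.0)
= 0.177 × 1.025^-4.00 = 0.177 × 0.9060 = 0.1604 d⁻¹.

k_d ≈ 0.160 d⁻¹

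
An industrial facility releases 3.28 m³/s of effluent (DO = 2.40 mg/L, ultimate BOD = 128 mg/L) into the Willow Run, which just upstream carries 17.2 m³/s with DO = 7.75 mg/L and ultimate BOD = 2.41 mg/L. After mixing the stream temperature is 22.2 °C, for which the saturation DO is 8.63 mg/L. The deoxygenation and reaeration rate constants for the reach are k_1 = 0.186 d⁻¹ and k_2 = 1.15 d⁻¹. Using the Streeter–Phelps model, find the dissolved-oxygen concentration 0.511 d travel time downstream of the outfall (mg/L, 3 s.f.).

DO ≈ 6.13 mg/L

Mixed DO = (17.2×7.75 + 3.28×2.40)/(17.2+3.28) = 141.2/20.48 = 6.893 mg/L.
Mixed L₀ = (17.2×2.41 + 3.28×128)/(20.48) = 461.3/20.48 = 22.52 mg/L.
Initial deficit D₀ = C_s − DO₀ = 8.63 − 6.893 = 1.737 mg/L.
D(0.511) = [0.186×22.52/(1.15−0.186)](e^(−0.186×0.511) − e^(−1.15×0.511)) + 1.737 e^(−1.15×0.511)
= 4.346 × (0.9093 − 0.5556) + 1.737 × 0.5556 = 2.502 mg/L.
DO = 8.63 − 2.502 = 6.128 mg/L.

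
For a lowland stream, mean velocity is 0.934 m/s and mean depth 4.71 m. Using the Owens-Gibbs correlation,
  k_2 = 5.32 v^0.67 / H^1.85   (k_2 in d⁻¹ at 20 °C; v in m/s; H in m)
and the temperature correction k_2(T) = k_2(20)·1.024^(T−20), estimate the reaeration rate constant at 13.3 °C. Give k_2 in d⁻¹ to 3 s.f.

k_2(20) = 5.32 × 0.934^0.67 / 4.71^1.85 = 5.32 × 0.9553 / 17.58 = 0.2890 d⁻¹.
k_2(13.3) = 0.2890 × 1.024^(13.3−20) = 0.2890 × 0.8531 = 0.2466 d⁻¹.

k_2 ≈ 0.247 d⁻¹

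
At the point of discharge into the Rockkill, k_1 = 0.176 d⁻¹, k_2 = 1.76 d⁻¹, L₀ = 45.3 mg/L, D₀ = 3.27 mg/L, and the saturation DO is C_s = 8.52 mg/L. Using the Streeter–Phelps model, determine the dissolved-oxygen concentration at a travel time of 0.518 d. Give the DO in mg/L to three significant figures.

k_1 L₀/(k_2−k_1) = 0.176×45.3/(1.76−0.176) = 7.973/1.584 = 5.033 mg/L.
e^(−k_1 t) = e^(−0.176×0.5180) = 0.9129; e^(−k_2 t) = e^(−1.76×0.5180) = 0.4018.
D = 5.033 × (0.9129 − 0.4018) + 3.27 × 0.4018 = 2.572 + 1.314 = 3.886 mg/L.
DO = C_s − D = 8.52 − 3.886 = 4.634 mg/L.

DO ≈ 4.63 mg/L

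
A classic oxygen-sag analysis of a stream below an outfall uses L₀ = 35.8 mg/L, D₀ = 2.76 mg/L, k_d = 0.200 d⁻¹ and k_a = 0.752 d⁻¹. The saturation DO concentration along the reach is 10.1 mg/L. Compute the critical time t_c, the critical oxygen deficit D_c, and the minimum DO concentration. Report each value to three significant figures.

t_c ≈ 1.97 d; D_c ≈ 6.43 mg/L; min DO ≈ 3.67 mg/L

With k_a/k_d = 3.760 and 1 − D₀(k_a−k_d)/(k_d L₀) = 0.7872,
t_c = ln(3.760 × 0.7872) / (0.752 − 0.200) = ln(2.960) / 0.5520 = 1.085/0.5520 = 1.966 d.
L(t_c) = L₀ e^(−k_d t_c) = 35.8 × 0.6749 = 24.16 mg/L, and at the critical point k_a D_c = k_d L, so D_c = (0.200/0.752) × 24.16 = 6.426 mg/L.
Minimum DO = C_s − D_c = 10.1 − 6.426 = 3.674 mg/L.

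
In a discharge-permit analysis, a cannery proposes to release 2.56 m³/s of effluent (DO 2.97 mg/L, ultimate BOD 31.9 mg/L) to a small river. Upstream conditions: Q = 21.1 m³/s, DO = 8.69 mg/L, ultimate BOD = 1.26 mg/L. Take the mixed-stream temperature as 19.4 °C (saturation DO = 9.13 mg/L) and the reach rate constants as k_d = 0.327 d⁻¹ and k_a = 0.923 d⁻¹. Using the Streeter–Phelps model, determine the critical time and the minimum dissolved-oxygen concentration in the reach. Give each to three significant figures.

t_c ≈ 0.822 d; minimum DO ≈ 7.89 mg/L

Mixed DO = (21.1×8.69 + 2.56×2.97)/(21.1+2.56) = 191.0/23.66 = 8.071 mg/L.
Mixed L₀ = (21.1×1.26 + 2.56×31.9)/(23.66) = 108.2/23.66 = 4.575 mg/L.
Initial deficit D₀ = C_s − DO₀ = 9.13 − 8.071 = 1.059 mg/L.
t_c = (1/0.5960) ln[(0.923/0.327)(1 − 1.059×0.5960/(0.327×4.575))] = 1.678 × ln(1.632) = 0.8218 d.
D_c = (0.327/0.923) × 4.575 × e^(−0.327×0.8218) = 0.3543 × 4.575 × 0.7644 = 1.239 mg/L.
Minimum DO = 9.13 − 1.239 = 7.891 mg/L.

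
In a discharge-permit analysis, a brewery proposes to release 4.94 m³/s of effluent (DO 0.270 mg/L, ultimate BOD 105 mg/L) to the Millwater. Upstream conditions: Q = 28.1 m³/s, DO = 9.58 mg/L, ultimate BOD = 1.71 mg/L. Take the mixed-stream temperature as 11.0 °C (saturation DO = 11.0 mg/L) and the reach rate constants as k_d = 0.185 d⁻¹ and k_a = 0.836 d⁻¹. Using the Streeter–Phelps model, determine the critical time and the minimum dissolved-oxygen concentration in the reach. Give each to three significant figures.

Mixed DO = (28.1×9.58 + 4.94×0.270)/(28.1+4.94) = 270.5/33.04 = 8.188 mg/L.
Mixed L₀ = (28.1×1.71 + 4.94×105)/(33.04) = 566.8/33.04 = 17.15 mg/L.
Initial deficit D₀ = C_s − DO₀ = 11.0 − 8.188 = 2.812 mg/L.
t_c = (1/0.6510) ln[(0.836/0.185)(1 − 2.812×0.6510/(0.185×17.15))] = 1.536 × ln(1.912) = 0.9957 d.
D_c = (0.185/0.836) × 17.15 × e^(−0.185×0.9957) = 0.2213 × 17.15 × 0.8318 = 3.157 mg/L.
Minimum DO = 11.0 − 3.157 = 7.843 mg/L.

t_c ≈ 0.996 d; minimum DO ≈ 7.84 mg/L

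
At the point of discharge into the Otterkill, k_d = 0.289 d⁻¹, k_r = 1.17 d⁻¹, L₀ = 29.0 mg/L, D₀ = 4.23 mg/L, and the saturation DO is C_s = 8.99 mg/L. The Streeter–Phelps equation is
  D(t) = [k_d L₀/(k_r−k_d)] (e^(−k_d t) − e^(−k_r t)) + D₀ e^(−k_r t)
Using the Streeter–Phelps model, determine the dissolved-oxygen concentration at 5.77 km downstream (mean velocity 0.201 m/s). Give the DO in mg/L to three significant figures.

DO ≈ 3.93 mg/L

Travel time t = x/v = 5.77 km / (0.201 m/s) = 5770 m / 0.201 m/s = 28710 s = 0.3323 d.
k_d L₀/(k_r−k_d) = 0.289×29.0/(1.17−0.289) = 8.381/0.8810 = 9.513 mg/L.
e^(−k_d t) = e^(−0.289×0.3323) = 0.9084; e^(−k_r t) = e^(−1.17×0.3323) = 0.6779.
D = 9.513 × (0.9084 − 0.6779) + 4.23 × 0.6779 = 2.193 + 2.868 = 5.061 mg/L.
DO = C_s − D = 8.99 − 5.061 = 3.929 mg/L.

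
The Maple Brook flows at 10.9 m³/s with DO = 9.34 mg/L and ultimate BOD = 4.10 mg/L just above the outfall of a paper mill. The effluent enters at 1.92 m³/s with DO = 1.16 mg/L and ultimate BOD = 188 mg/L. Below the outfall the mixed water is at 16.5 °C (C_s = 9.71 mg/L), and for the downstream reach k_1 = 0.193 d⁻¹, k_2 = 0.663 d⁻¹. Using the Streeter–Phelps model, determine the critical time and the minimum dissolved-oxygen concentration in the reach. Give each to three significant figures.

t_c ≈ 2.35 d; minimum DO ≈ 3.85 mg/L

Mixed DO = (10.9×9.34 + 1.92×1.16)/(10.9+1.92) = 104.0/12.82 = 8.115 mg/L.
Mixed L₀ = (10.9×4.10 + 1.92×188)/(12.82) = 405.6/12.82 = 31.64 mg/L.
Initial deficit D₀ = C_s − DO₀ = 9.71 − 8.115 = 1.595 mg/L.
t_c = (1/0.4700) ln[(0.663/0.193)(1 − 1.595×0.4700/(0.193×31.64))] = 2.128 × ln(3.014) = 2.347 d.
D_c = (0.193/0.663) × 31.64 × e^(−0.193×2.347) = 0.2911 × 31.64 × 0.6357 = 5.856 mg/L.
Minimum DO = 9.71 − 5.856 = 3.854 mg/L.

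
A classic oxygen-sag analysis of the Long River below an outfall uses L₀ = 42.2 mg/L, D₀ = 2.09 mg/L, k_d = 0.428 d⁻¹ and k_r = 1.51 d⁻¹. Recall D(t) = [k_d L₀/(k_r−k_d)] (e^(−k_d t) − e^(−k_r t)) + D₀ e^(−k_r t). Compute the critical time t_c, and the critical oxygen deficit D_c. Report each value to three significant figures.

t_c = [1/(k_r−k_d)] ln[(k_r/k_d)(1 − D₀(k_r−k_d)/(k_d L₀))]
= [1/(1.51−0.428)] ln[(1.51/0.428)(1 − 2.09×1.082/(0.428×42.2))]
= (1/1.082) ln[3.528 × 0.8748] = 0.9242 × ln(3.086) = 0.9242 × 1.127 = 1.042 d.
D_c = (k_d/k_r) L₀ e^(−k_d t_c) = (0.428/1.51) × 42.2 × e^(−0.428×1.042) = 0.2834 × 42.2 × 0.6403 = 7.659 mg/L.

t_c ≈ 1.04 d; D_c ≈ 7.66 mg/L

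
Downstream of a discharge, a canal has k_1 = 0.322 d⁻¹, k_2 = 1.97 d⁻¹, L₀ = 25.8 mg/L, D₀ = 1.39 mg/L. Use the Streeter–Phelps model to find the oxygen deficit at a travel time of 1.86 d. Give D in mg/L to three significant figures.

k_1 L₀/(k_2−k_1) = 0.322×25.8/(1.97−0.322) = 8.308/1.648 = 5.041 mg/L.
e^(−k_1 t) = e^(−0.322×1.860) = 0.5494; e^(−k_2 t) = e^(−1.97×1.860) = 0.02562.
D = 5.041 × (0.5494 − 0.02562) + 1.39 × 0.02562 = 2.640 + 0.03562 = 2.676 mg/L.

D ≈ 2.68 mg/L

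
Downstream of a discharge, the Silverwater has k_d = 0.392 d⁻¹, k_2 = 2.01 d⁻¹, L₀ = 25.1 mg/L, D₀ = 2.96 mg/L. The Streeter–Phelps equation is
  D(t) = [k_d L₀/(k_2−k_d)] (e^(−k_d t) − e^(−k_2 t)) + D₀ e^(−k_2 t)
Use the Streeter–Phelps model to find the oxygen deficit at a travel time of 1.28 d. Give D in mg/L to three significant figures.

D ≈ 3.44 mg/L

k_d L₀/(k_2−k_d) = 0.392×25.1/(2.01−0.392) = 9.839/1.618 = 6.081 mg/L.
e^(−k_d t) = e^(−0.392×1.280) = 0.6055; e^(−k_2 t) = e^(−2.01×1.280) = 0.07632.
D = 6.081 × (0.6055 − 0.07632) + 2.96 × 0.07632 = 3.218 + 0.2259 = 3.444 mg/L.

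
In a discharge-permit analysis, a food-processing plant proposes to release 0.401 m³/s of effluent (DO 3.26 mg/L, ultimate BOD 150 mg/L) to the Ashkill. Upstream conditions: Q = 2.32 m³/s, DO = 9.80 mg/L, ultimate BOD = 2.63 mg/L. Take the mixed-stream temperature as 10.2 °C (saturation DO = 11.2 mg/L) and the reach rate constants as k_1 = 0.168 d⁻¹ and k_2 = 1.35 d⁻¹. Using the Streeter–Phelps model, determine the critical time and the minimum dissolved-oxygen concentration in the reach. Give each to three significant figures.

Mixed DO = (2.32×9.80 + 0.401×3.26)/(2.32+0.401) = 24.04/2.721 = 8.836 mg/L.
Mixed L₀ = (2.32×2.63 + 0.401×150)/(2.721) = 66.25/2.721 = 24.35 mg/L.
Initial deficit D₀ = C_s − DO₀ = 11.2 − 8.836 = 2.364 mg/L.
t_c = (1/1.182) ln[(1.35/0.168)(1 − 2.364×1.182/(0.168×24.35))] = 0.8460 × ln(2.547) = 0.7909 d.
D_c = (0.168/1.35) × 24.35 × e^(−0.168×0.7909) = 0.1244 × 24.35 × 0.8756 = 2.653 mg/L.
Minimum DO = 11.2 − 2.653 = 8.547 mg/L.

t_c ≈ 0.791 d; minimum DO ≈ 8.55 mg/L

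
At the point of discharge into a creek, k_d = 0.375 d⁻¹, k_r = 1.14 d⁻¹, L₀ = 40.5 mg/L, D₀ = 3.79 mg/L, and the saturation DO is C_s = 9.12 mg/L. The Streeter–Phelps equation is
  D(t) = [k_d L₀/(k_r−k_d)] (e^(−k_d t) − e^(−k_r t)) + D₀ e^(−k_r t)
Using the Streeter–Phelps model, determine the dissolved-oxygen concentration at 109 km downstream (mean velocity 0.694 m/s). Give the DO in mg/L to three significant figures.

DO ≈ 1.10 mg/L

Travel time t = x/v = 109 km / (0.694 m/s) = 109000 m / 0.694 m/s = 157100 s = 1.818 d.
k_d L₀/(k_r−k_d) = 0.375×40.5/(1.14−0.375) = 15.19/0.7650 = 19.85 mg/L.
e^(−k_d t) = e^(−0.375×1.818) = 0.5058; e^(−k_r t) = e^(−1.14×1.818) = 0.1259.
D = 19.85 × (0.5058 − 0.1259) + 3.79 × 0.1259 = 7.542 + 0.4771 = 8.019 mg/L.
DO = C_s − D = 9.12 − 8.019 = 1.101 mg/L.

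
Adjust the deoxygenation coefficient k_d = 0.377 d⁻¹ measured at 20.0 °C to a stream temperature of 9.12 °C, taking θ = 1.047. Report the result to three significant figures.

k_d(T₂) = k_d(T₁) · θ^(T₂−T₁) = 0.377 × 1.047^(9.12−20.0)
= 0.377 × 1.047^-10.9 = 0.377 × 0.6067 = 0.2287 d⁻¹.

k_d ≈ 0.229 d⁻¹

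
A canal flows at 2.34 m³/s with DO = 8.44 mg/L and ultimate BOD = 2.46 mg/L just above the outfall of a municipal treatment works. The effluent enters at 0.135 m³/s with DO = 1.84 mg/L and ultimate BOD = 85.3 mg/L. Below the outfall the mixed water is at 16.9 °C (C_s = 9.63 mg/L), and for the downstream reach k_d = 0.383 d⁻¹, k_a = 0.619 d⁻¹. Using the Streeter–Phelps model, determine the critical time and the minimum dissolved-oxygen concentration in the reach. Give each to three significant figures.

Mixed DO = (2.34×8.44 + 0.135×1.84)/(2.34+0.135) = 20.00/2.475 = 8.080 mg/L.
Mixed L₀ = (2.34×2.46 + 0.135×85.3)/(2.475) = 17.27/2.475 = 6.979 mg/L.
Initial deficit D₀ = C_s − DO₀ = 9.63 − 8.080 = 1.550 mg/L.
t_c = (1/0.2360) ln[(0.619/0.383)(1 − 1.550×0.2360/(0.383×6.979))] = 4.237 × ln(1.395) = 1.411 d.
D_c = (0.383/0.619) × 6.979 × e^(−0.383×1.411) = 0.6187 × 6.979 × 0.5826 = 2.516 mg/L.
Minimum DO = 9.63 − 2.516 = 7.114 mg/L.

t_c ≈ 1.41 d; minimum DO ≈ 7.11 mg/L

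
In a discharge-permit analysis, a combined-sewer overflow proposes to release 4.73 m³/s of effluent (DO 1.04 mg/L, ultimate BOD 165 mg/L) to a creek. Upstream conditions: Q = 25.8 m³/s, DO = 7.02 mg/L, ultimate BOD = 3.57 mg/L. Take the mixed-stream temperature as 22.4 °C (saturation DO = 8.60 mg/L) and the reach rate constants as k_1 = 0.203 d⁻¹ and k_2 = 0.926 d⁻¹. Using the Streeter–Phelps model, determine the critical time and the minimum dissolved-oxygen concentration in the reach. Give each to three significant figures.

t_c ≈ 1.58 d; minimum DO ≈ 4.05 mg/L

Mixed DO = (25.8×7.02 + 4.73×1.04)/(25.8+4.73) = 186.0/30.53 = 6.094 mg/L.
Mixed L₀ = (25.8×3.57 + 4.73×165)/(30.53) = 872.6/30.53 = 28.58 mg/L.
Initial deficit D₀ = C_s − DO₀ = 8.60 − 6.094 = 2.506 mg/L.
t_c = (1/0.7230) ln[(0.926/0.203)(1 − 2.506×0.7230/(0.203×28.58))] = 1.383 × ln(3.137) = 1.581 d.
D_c = (0.203/0.926) × 28.58 × e^(−0.203×1.581) = 0.2192 × 28.58 × 0.7254 = 4.545 mg/L.
Minimum DO = 8.60 − 4.545 = 4.055 mg/L.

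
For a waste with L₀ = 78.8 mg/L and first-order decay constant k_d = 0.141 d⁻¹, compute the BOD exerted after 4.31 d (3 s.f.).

y_t = L₀(1 − e^(−k_d t)) = 78.8 × (1 − e^(−0.141×4.31))
= 78.8 × (1 − 0.5446) = 78.8 × 0.4554 = 35.89 mg/L.

y ≈ 35.9 mg/L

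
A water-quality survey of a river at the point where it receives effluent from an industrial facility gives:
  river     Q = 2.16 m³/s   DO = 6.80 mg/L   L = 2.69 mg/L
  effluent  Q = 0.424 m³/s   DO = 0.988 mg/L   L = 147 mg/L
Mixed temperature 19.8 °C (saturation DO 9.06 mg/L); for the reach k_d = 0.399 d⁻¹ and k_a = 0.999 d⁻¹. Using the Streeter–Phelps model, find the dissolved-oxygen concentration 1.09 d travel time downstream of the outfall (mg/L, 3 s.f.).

DO ≈ 2.53 mg/L

Mixed DO = (2.16×6.80 + 0.424×0.988)/(2.16+0.424) = 15.11/2.584 = 5.846 mg/L.
Mixed L₀ = (2.16×2.69 + 0.424×147)/(2.584) = 68.14/2.584 = 26.37 mg/L.
Initial deficit D₀ = C_s − DO₀ = 9.06 − 5.846 = 3.214 mg/L.
D(1.09) = [0.399×26.37/(0.999−0.399)](e^(−0.399×1.09) − e^(−0.999×1.09)) + 3.214 e^(−0.999×1.09)
= 17.54 × (0.6473 − 0.3366) + 3.214 × 0.3366 = 6.531 mg/L.
DO = 9.06 − 6.531 = 2.529 mg/L.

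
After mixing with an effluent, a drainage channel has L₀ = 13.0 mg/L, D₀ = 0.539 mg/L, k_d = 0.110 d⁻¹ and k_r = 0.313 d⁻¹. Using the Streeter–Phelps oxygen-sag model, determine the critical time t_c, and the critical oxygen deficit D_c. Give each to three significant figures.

At the critical point dD/dt = 0, so k_d L₀ e^(−k_d t) = k_r D. Substituting D(t) from the Streeter–Phelps equation and solving for t gives
t_c = ln[(k_r/k_d)(1 − D₀(k_r−k_d)/(k_d L₀))] / (k_r−k_d).
Here k_r−k_d = 0.2030 d⁻¹ and 1 − D₀(k_r−k_d)/(k_d L₀) = 1 − 0.539×0.2030/(0.110×13.0) = 0.9235, so
t_c = ln(2.845 × 0.9235) / 0.2030 = 0.9661 / 0.2030 = 4.759 d.
D_c = (k_d/k_r) L₀ e^(−k_d t_c) = (0.110/0.313) × 13.0 × e^(−0.110×4.759) = 0.3514 × 13.0 × 0.5924 = 2.707 mg/L.

t_c ≈ 4.76 d; D_c ≈ 2.71 mg/L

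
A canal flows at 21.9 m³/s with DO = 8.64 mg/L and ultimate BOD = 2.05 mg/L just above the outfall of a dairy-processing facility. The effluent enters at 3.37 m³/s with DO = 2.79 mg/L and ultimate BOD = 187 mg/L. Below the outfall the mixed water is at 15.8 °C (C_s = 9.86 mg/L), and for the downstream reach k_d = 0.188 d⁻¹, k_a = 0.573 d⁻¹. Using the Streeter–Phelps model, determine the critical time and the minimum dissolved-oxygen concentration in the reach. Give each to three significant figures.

t_c ≈ 2.46 d; minimum DO ≈ 4.34 mg/L

Mixed DO = (21.9×8.64 + 3.37×2.79)/(21.9+3.37) = 198.6/25.27 = 7.860 mg/L.
Mixed L₀ = (21.9×2.05 + 3.37×187)/(25.27) = 675.1/25.27 = 26.71 mg/L.
Initial deficit D₀ = C_s − DO₀ = 9.86 − 7.860 = 2.000 mg/L.
t_c = (1/0.3850) ln[(0.573/0.188)(1 − 2.000×0.3850/(0.188×26.71))] = 2.597 × ln(2.581) = 2.462 d.
D_c = (0.188/0.573) × 26.71 × e^(−0.188×2.462) = 0.3281 × 26.71 × 0.6294 = 5.517 mg/L.
Minimum DO = 9.86 − 5.517 = 4.343 mg/L.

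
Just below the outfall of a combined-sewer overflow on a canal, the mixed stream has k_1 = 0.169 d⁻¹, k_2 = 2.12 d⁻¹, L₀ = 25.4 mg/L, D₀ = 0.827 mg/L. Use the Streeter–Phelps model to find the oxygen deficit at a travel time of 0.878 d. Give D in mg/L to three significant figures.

D ≈ 1.68 mg/L

k_1 L₀/(k_2−k_1) = 0.169×25.4/(2.12−0.169) = 4.293/1.951 = 2.200 mg/L.
e^(−k_1 t) = e^(−0.169×0.8780) = 0.8621; e^(−k_2 t) = e^(−2.12×0.8780) = 0.1555.
D = 2.200 × (0.8621 − 0.1555) + 0.827 × 0.1555 = 1.555 + 0.1286 = 1.683 mg/L.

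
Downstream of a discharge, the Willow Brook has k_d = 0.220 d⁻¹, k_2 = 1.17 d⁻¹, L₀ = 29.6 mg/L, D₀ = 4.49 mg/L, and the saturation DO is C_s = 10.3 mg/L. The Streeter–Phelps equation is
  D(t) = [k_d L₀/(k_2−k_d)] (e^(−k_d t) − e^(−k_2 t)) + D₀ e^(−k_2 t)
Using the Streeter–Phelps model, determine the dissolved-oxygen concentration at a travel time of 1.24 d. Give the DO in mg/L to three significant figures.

k_d L₀/(k_2−k_d) = 0.220×29.6/(1.17−0.220) = 6.512/0.9500 = 6.855 mg/L.
e^(−k_d t) = e^(−0.220×1.240) = 0.7612; e^(−k_2 t) = e^(−1.17×1.240) = 0.2344.
D = 6.855 × (0.7612 − 0.2344) + 4.49 × 0.2344 = 3.612 + 1.052 = 4.664 mg/L.
DO = C_s − D = 10.3 − 4.664 = 5.636 mg/L.

DO ≈ 5.64 mg/L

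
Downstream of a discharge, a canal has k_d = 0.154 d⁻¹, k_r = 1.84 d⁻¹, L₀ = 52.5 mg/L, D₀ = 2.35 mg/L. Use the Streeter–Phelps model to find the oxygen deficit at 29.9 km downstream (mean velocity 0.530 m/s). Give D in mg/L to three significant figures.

D ≈ 3.60 mg/L

Travel time t = x/v = 29.9 km / (0.530 m/s) = 29900 m / 0.530 m/s = 56420 s = 0.6530 d.
k_d L₀/(k_r−k_d) = 0.154×52.5/(1.84−0.154) = 8.085/1.686 = 4.795 mg/L.
e^(−k_d t) = e^(−0.154×0.6530) = 0.9043; e^(−k_r t) = e^(−1.84×0.6530) = 0.3008.
D = 4.795 × (0.9043 − 0.3008) + 2.35 × 0.3008 = 2.894 + 0.7068 = 3.601 mg/L.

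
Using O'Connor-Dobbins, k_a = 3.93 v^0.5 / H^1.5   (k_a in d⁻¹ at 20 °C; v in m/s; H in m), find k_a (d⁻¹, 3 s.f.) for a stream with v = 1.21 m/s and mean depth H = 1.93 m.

k_a = 3.93 × 1.21^0.5 / 1.93^1.5 = 3.93 × 1.100 / 2.681 = 1.612 d⁻¹.

k_a ≈ 1.61 d⁻¹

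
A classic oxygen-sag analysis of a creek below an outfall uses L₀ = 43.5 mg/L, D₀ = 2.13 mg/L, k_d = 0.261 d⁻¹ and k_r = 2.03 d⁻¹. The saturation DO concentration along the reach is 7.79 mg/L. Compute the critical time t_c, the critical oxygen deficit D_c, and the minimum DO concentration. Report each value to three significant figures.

With k_r/k_d = 7.778 and 1 − D₀(k_r−k_d)/(k_d L₀) = 0.6681,
t_c = ln(7.778 × 0.6681) / (2.03 − 0.261) = ln(5.197) / 1.769 = 1.648/1.769 = 0.9316 d.
L(t_c) = L₀ e^(−k_d t_c) = 43.5 × 0.7842 = 34.11 mg/L, and at the critical point k_r D_c = k_d L, so D_c = (0.261/2.03) × 34.11 = 4.386 mg/L.
Minimum DO = C_s − D_c = 7.79 − 4.386 = 3.404 mg/L.

t_c ≈ 0.932 d; D_c ≈ 4.39 mg/L; min DO ≈ 3.40 mg/L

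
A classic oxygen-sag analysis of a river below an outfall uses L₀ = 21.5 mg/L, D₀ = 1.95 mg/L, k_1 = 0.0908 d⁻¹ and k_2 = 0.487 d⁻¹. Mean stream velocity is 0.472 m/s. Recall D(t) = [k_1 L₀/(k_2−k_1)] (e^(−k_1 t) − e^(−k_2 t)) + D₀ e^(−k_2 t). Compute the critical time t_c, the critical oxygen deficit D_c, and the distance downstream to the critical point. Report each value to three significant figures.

At the critical point dD/dt = 0, so k_1 L₀ e^(−k_1 t) = k_2 D. Substituting D(t) from the Streeter–Phelps equation and solving for t gives
t_c = ln[(k_2/k_1)(1 − D₀(k_2−k_1)/(k_1 L₀))] / (k_2−k_1).
Here k_2−k_1 = 0.3962 d⁻¹ and 1 − D₀(k_2−k_1)/(k_1 L₀) = 1 − 1.95×0.3962/(0.0908×21.5) = 0.6042, so
t_c = ln(5.363 × 0.6042) / 0.3962 = 1.176 / 0.3962 = 2.968 d.
D_c = (k_1/k_2) L₀ e^(−k_1 t_c) = (0.0908/0.487) × 21.5 × e^(−0.0908×2.968) = 0.1864 × 21.5 × 0.7638 = 3.062 mg/L.
x_c = v t_c = 0.472 m/s × 2.968 d × 86400 s/d = 121000 m ≈ 121 km.

t_c ≈ 2.97 d; D_c ≈ 3.06 mg/L; x_c ≈ 121 km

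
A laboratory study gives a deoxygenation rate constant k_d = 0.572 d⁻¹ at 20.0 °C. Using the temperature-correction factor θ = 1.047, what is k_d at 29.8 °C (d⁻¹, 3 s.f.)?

k_d(T₂) = k_d(T₁) · θ^(T₂−T₁) = 0.572 × 1.047^(29.8−20.0)
= 0.572 × 1.047^9.80 = 0.572 × 1.568 = 0.8972 d⁻¹.

k_d ≈ 0.897 d⁻¹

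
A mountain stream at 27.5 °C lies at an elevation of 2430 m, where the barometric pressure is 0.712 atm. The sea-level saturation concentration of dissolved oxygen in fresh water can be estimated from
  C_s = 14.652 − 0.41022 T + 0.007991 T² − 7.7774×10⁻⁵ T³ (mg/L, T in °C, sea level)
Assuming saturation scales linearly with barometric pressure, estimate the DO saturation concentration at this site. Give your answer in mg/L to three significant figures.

C_s ≈ 5.55 mg/L

At sea level: C_s = 14.652 − 0.41022×27.5 + 0.007991×27.5² − 7.7774×10⁻⁵×27.5³ = 7.797 mg/L.
Pressure correction: C_s' = 7.797 × 0.712 = 5.551 mg/L.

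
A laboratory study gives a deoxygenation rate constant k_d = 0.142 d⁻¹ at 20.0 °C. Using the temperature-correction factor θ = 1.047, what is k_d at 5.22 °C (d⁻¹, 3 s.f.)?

k_d(T₂) = k_d(T₁) · θ^(T₂−T₁) = 0.142 × 1.047^(5.22−20.0)
= 0.142 × 1.047^-14.8 = 0.142 × 0.5072 = 0.07202 d⁻¹.

k_d ≈ 0.0720 d⁻¹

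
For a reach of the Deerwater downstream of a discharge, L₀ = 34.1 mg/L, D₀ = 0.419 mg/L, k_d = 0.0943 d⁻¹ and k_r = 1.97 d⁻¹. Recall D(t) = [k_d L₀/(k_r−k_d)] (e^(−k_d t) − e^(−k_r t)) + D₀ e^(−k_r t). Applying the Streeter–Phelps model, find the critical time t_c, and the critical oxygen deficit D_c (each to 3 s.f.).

t_c ≈ 1.47 d; D_c ≈ 1.42 mg/L

t_c = [1/(k_r−k_d)] ln[(k_r/k_d)(1 − D₀(k_r−k_d)/(k_d L₀))]
= [1/(1.97−0.0943)] ln[(1.97/0.0943)(1 − 0.419×1.876/(0.0943×34.1))]
= (1/1.876) ln[20.89 × 0.7556] = 0.5331 × ln(15.78) = 0.5331 × 2.759 = 1.471 d.
D_c = (k_d/k_r) L₀ e^(−k_d t_c) = (0.0943/1.97) × 34.1 × e^(−0.0943×1.471) = 0.04787 × 34.1 × 0.8705 = 1.421 mg/L.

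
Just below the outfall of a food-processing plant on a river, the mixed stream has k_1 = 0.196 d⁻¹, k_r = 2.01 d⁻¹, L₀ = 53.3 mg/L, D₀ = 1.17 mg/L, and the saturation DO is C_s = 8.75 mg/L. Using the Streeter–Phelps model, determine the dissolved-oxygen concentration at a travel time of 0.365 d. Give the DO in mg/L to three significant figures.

DO ≈ 5.59 mg/L

k_1 L₀/(k_r−k_1) = 0.196×53.3/(2.01−0.196) = 10.45/1.814 = 5.759 mg/L.
e^(−k_1 t) = e^(−0.196×0.3650) = 0.9310; e^(−k_r t) = e^(−2.01×0.3650) = 0.4802.
D = 5.759 × (0.9310 − 0.4802) + 1.17 × 0.4802 = 2.596 + 0.5618 = 3.158 mg/L.
DO = C_s − D = 8.75 − 3.158 = 5.592 mg/L.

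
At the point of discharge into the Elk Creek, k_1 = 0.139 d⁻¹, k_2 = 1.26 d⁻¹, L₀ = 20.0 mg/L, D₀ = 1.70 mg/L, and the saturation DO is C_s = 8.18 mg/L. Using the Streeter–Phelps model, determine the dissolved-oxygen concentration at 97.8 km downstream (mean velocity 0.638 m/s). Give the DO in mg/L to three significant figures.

Travel time t = x/v = 97.8 km / (0.638 m/s) = 97800 m / 0.638 m/s = 153300 s = 1.774 d.
k_1 L₀/(k_2−k_1) = 0.139×20.0/(1.26−0.139) = 2.780/1.121 = 2.480 mg/L.
e^(−k_1 t) = e^(−0.139×1.774) = 0.7814; e^(−k_2 t) = e^(−1.26×1.774) = 0.1069.
D = 2.480 × (0.7814 − 0.1069) + 1.70 × 0.1069 = 1.673 + 0.1818 = 1.855 mg/L.
DO = C_s − D = 8.18 − 1.855 = 6.325 mg/L.

DO ≈ 6.33 mg/L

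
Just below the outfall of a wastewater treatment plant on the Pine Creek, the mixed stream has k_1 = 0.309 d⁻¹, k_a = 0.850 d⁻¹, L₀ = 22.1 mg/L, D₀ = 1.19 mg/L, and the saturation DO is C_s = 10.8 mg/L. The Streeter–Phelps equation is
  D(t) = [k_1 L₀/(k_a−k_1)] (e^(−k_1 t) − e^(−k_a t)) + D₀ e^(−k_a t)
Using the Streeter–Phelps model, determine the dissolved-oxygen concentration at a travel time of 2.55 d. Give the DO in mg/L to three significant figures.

k_1 L₀/(k_a−k_1) = 0.309×22.1/(0.850−0.309) = 6.829/0.5410 = 12.62 mg/L.
e^(−k_1 t) = e^(−0.309×2.550) = 0.4548; e^(−k_a t) = e^(−0.850×2.550) = 0.1145.
D = 12.62 × (0.4548 − 0.1145) + 1.19 × 0.1145 = 4.296 + 0.1362 = 4.432 mg/L.
DO = C_s − D = 10.8 − 4.432 = 6.368 mg/L.

DO ≈ 6.37 mg/L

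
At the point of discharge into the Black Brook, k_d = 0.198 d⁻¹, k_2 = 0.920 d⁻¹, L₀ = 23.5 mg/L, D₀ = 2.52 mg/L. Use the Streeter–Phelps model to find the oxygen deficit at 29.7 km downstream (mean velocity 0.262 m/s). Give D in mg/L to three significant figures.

D ≈ 3.80 mg/L

Travel time t = x/v = 29.7 km / (0.262 m/s) = 29700 m / 0.262 m/s = 113400 s = 1.312 d.
k_d L₀/(k_2−k_d) = 0.198×23.5/(0.920−0.198) = 4.653/0.7220 = 6.445 mg/L.
e^(−k_d t) = e^(−0.198×1.312) = 0.7712; e^(−k_2 t) = e^(−0.920×1.312) = 0.2991.
D = 6.445 × (0.7712 − 0.2991) + 2.52 × 0.2991 = 3.043 + 0.7537 = 3.796 mg/L.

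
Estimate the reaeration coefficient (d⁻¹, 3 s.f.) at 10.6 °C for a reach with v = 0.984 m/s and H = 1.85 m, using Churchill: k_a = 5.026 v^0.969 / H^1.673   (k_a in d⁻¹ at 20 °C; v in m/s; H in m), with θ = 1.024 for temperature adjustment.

k_a ≈ 1.41 d⁻¹

k_a(20) = 5.026 × 0.984^0.969 / 1.85^1.673 = 5.026 × 0.9845 / 2.799 = 1.768 d⁻¹.
k_a(10.6) = 1.768 × 1.024^(10.6−20) = 1.768 × 0.8002 = 1.415 d⁻¹.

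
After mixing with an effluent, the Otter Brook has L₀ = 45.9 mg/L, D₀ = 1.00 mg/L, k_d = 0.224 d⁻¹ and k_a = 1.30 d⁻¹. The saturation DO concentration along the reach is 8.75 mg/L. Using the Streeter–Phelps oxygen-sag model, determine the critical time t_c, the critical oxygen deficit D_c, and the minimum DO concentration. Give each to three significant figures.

t_c ≈ 1.53 d; D_c ≈ 5.61 mg/L; min DO ≈ 3.14 mg/L

With k_a/k_d = 5.804 and 1 − D₀(k_a−k_d)/(k_d L₀) = 0.8953,
t_c = ln(5.804 × 0.8953) / (1.30 − 0.224) = ln(5.196) / 1.076 = 1.648/1.076 = 1.532 d.
D_c = (k_d/k_a) L₀ e^(−k_d t_c) = (0.224/1.30) × 45.9 × e^(−0.224×1.532) = 0.1723 × 45.9 × 0.7096 = 5.612 mg/L.
Minimum DO = C_s − D_c = 8.75 − 5.612 = 3.138 mg/L.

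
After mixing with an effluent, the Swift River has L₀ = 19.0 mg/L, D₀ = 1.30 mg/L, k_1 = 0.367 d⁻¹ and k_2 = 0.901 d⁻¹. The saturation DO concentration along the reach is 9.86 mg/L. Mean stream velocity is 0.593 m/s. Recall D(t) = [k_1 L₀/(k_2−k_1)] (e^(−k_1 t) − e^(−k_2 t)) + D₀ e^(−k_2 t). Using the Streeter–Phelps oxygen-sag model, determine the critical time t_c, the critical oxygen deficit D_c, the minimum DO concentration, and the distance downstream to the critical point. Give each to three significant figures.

t_c ≈ 1.49 d; D_c ≈ 4.49 mg/L; min DO ≈ 5.37 mg/L; x_c ≈ 76.1 km

t_c = [1/(k_2−k_1)] ln[(k_2/k_1)(1 − D₀(k_2−k_1)/(k_1 L₀))]
= [1/(0.901−0.367)] ln[(0.901/0.367)(1 − 1.30×0.5340/(0.367×19.0))]
= (1/0.5340) ln[2.455 × 0.9004] = 1.873 × ln(2.211) = 1.873 × 0.7933 = 1.486 d.
L(t_c) = L₀ e^(−k_1 t_c) = 19.0 × 0.5797 = 11.01 mg/L, and at the critical point k_2 D_c = k_1 L, so D_c = (0.367/0.901) × 11.01 = 4.487 mg/L.
Minimum DO = C_s − D_c = 9.86 − 4.487 = 5.373 mg/L.
x_c = v t_c = 0.593 m/s × 1.486 d × 86400 s/d = 76110 m ≈ 76.1 km.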